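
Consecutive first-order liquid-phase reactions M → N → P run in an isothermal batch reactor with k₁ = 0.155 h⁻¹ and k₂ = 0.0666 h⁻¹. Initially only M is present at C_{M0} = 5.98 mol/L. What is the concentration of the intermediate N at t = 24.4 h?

1.83 mol/L

For first-order series with pure M initially, C_N(t) = k₁C_{M0}/(k₂−k₁)·(e^(−k₁t) − e^(−k₂t)).
e^(−k₁t) = e^(−0.155×24.4) = e^(−3.782) = 0.02278; e^(−k₂t) = e^(−1.625) = 0.1969.
C_N = 0.155×5.98/(0.0666−0.155) × (0.02278−0.1969) = (-10.49)×(-0.1741) = 1.826 mol/L.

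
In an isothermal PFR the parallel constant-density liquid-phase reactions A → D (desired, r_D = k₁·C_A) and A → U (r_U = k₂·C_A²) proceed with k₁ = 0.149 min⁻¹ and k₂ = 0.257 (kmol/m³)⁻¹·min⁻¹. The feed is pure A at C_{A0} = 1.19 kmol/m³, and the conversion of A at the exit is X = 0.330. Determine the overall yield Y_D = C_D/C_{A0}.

0.122

C_A = C_{A0}(1−X) = 0.7973 kmol/m³.
Along a PFR/batch, dC_D/dC_A = −r_D/(r_D+r_U) = −k₁/(k₁+k₂·C_A).
Integrating from C_{A0} to C_A: C_D = (0.149/0.257)·ln[(0.149+0.257·1.19)/(0.149+0.257·0.797)] = 0.5798·ln(0.4548/0.3539) = 0.1455 kmol/m³.
Y_D = C_D/C_{A0} = 0.1455/1.19 = 0.122.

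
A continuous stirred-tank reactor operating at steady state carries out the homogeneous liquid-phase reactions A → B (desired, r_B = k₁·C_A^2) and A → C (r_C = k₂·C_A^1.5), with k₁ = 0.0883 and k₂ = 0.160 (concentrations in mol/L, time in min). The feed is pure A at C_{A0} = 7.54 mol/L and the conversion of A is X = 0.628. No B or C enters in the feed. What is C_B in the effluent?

Exit C_A = C_{A0}(1−X) = 7.54×0.372 = 2.805 mol/L.
In a CSTR the entire volume is at exit conditions, so r_B = 0.0883×2.805^2 = 0.6947 and r_C = 0.160×2.805^1.5 = 0.7516.
Fraction of consumed A going to B: r_B/(r_B+r_C) = 0.4803.
C_B = 0.4803·C_{A0}·X = 0.4803×7.54×0.628 = 2.27 mol/L.

2.27 mol/L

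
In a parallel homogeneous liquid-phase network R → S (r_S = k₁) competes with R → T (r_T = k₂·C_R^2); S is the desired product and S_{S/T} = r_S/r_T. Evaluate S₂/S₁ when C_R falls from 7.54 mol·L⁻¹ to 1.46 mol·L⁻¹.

S_{S/T} = (k₁/k₂)·C_R^-2, so S₂/S₁ = (C_{R,2}/C_{R,1})^-2.
= (1.46/7.54)^(-2) = (0.1936)^(-2) = 26.7.
Selectivity toward S rises as C_R falls — low-concentration operation is favoured.

26.7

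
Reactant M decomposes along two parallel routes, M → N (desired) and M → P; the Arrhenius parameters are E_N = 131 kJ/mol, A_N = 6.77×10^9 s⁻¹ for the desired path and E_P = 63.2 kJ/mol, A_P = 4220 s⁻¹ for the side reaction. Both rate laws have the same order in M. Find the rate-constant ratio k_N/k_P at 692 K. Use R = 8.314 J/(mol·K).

12.2

With equal orders, S_{N/P} = k_N/k_P = (A_N/A_P)·exp[(E_P−E_N)/(RT)].
(E_P−E_N)/(RT) = (63.2−131)×10³/(8.314×692) = -67800/5753 = -11.78.
k_N/k_P = (6.77×10^9/4220)·exp(-11.78) = 1.604×10^6 × 7.621×10^-6 = 12.2.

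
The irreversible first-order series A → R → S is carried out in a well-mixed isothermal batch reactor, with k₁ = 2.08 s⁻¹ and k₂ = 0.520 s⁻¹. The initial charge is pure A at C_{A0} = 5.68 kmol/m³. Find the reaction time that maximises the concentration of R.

0.889 s

For first-order series the maximum of C_R occurs at t_opt = ln(k₂/k₁)/(k₂−k₁).
= ln(0.520/2.08)/(0.520−2.08) = ln(0.2500)/-1.560 = -1.386/-1.560 = 0.889 s.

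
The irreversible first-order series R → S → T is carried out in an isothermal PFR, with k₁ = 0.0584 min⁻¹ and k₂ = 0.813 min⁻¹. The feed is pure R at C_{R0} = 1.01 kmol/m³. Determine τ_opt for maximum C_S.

3.49 min

Setting dC_S/dτ = 0 gives τ_opt = ln(k₂/k₁)/(k₂−k₁).
= ln(0.813/0.0584)/(0.813−0.0584) = ln(13.92)/0.7546 = 2.633/0.7546 = 3.49 min.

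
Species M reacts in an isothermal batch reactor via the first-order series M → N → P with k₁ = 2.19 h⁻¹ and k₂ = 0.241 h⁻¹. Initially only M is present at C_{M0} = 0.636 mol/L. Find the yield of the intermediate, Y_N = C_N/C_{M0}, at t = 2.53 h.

0.606

For first-order series with pure M initially, C_N(t) = k₁C_{M0}/(k₂−k₁)·(e^(−k₁t) − e^(−k₂t)).
e^(−k₁t) = e^(−2.19×2.53) = e^(−5.541) = 0.003924; e^(−k₂t) = e^(−0.6097) = 0.5435.
C_N = 2.19×0.636/(0.241−2.19) × (0.003924−0.5435) = (-0.7146)×(-0.5396) = 0.3856 mol/L.
Y_N = C_N/C_{M0} = 0.3856/0.636 = 0.606.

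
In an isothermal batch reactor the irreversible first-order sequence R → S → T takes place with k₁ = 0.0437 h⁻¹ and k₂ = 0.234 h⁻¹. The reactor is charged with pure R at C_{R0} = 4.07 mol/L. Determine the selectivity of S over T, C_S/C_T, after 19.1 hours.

0.207

For first-order series with pure R initially, C_S(t) = k₁C_{R0}/(k₂−k₁)·(e^(−k₁t) − e^(−k₂t)).
e^(−k₁t) = e^(−0.0437×19.1) = e^(−0.8347) = 0.4340; e^(−k₂t) = e^(−4.469) = 0.01145.
C_S = 0.0437×4.07/(0.234−0.0437) × (0.4340−0.01145) = 0.9346×0.4226 = 0.3949 mol/L.
C_R = C_{R0}e^(−k₁t) = 1.766 mol/L, so C_T = C_{R0}−C_R−C_S = 1.909 mol/L; C_S/C_T = 0.207.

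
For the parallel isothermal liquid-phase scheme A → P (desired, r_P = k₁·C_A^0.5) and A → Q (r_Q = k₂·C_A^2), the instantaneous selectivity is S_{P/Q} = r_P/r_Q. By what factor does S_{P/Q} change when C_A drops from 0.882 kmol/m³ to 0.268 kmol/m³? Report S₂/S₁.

5.97

S_{P/Q} = (k₁/k₂)·C_A^-1.5, so S₂/S₁ = (C_{A,2}/C_{A,1})^-1.5.
= (0.268/0.882)^(-1.5) = (0.3039)^(-1.5) = 5.97.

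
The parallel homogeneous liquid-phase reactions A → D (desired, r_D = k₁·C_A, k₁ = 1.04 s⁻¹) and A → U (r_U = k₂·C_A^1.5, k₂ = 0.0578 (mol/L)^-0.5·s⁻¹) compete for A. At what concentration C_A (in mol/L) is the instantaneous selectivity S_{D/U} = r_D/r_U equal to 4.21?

18.3 mol/L

S_{D/U} = (k₁/k₂)·C_A^-0.5 ⇒ C_A = (S·k₂/k₁)^(-2).
= (4.21×0.0578/1.04)^(-2) = (0.2340)^(-2) = 18.3 mol/L.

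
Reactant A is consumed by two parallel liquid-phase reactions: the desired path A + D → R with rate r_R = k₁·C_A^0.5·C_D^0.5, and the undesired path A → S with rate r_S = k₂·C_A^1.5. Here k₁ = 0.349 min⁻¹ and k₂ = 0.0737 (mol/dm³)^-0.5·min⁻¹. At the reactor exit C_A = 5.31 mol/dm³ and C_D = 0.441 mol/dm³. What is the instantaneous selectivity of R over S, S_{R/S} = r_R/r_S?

0.592

S_{R/S} = r_R/r_S = (k₁·C_A^0.5·C_D^0.5)/(k₂·C_A^1.5) = (k₁/k₂)·C_A⁻¹·C_D^0.5.
= (0.349×5.310^0.5×0.4410^0.5) / (0.0737×5.310^1.5) = 0.5341/0.9018 = 0.592.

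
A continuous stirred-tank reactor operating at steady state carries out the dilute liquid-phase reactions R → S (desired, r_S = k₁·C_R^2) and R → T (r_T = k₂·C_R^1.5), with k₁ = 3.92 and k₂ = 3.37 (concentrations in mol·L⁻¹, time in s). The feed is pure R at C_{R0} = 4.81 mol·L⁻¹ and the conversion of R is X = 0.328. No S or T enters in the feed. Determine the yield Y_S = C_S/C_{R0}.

Exit C_R = C_{R0}(1−X) = 4.81×0.672 = 3.232 mol·L⁻¹.
Rates in a CSTR are evaluated at the outlet concentration: r_S = 3.92×3.232^2 = 40.96, r_T = 3.37×3.232^1.5 = 19.58.
Fraction of consumed R going to S: r_S/(r_S+r_T) = 0.6765.
C_S = 0.6765·C_{R0}·X = 0.6765×4.81×0.328 = 1.07 mol·L⁻¹; Y_S = C_S/C_{R0} = 0.222.

0.222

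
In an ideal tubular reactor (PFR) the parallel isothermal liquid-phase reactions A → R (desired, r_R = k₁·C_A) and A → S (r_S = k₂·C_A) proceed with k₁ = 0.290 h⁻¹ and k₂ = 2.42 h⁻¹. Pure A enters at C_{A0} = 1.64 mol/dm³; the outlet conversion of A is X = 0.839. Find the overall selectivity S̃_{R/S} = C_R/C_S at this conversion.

C_A = C_{A0}(1−X) = 0.2640 mol/dm³.
Both paths are first order in A, so the instantaneous fraction to R is constant: dC_R/d(−C_A) = k₁/(k₁+k₂) = 0.1070.
C_R = 0.1070·(C_{A0}−C_A) = 0.1070×1.376 = 0.147 mol/dm³.
C_S = (C_{A0}−C_A)−C_R = 1.229 mol/dm³; S̃_{R/S} = 0.1472/1.229 = 0.120.

0.120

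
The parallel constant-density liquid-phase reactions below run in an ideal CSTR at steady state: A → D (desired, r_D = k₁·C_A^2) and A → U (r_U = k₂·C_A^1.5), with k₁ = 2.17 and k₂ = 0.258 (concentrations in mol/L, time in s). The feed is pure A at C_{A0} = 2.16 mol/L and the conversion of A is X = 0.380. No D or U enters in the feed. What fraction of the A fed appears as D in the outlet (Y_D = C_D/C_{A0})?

0.345

Exit C_A = C_{A0}(1−X) = 2.16×0.620 = 1.339 mol/L.
A CSTR operates uniformly at the exit composition, giving r_D = 3.892 and r_U = 0.3998 (each k·C_A^n at C_A = 1.339).
Fraction of consumed A going to D: r_D/(r_D+r_U) = 0.9068.
C_D = 0.9068·C_{A0}·X = 0.9068×2.16×0.380 = 0.744 mol/L; Y_D = C_D/C_{A0} = 0.345.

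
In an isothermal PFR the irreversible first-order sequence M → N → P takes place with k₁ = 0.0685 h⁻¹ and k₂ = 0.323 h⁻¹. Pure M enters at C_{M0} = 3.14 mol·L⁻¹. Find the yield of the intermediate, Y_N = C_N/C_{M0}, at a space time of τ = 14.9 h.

0.0948

Solving the coupled first-order balances gives C_N(τ) = [k₁/(k₂−k₁)]·C_{M0}·(e^(−k₁τ) − e^(−k₂τ)).
e^(−k₁τ) = e^(−0.0685×14.9) = e^(−1.021) = 0.3604; e^(−k₂τ) = e^(−4.813) = 0.008126.
C_N = 0.0685×3.14/(0.323−0.0685) × (0.3604−0.008126) = 0.8451×0.3522 = 0.2977 mol·L⁻¹.
Y_N = C_N/C_{M0} = 0.2977/3.14 = 0.0948.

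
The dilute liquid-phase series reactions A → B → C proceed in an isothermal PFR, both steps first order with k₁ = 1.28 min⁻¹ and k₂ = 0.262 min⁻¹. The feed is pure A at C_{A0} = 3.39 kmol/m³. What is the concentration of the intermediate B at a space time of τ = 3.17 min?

For first-order series with pure A initially, C_B(τ) = k₁C_{A0}/(k₂−k₁)·(e^(−k₁τ) − e^(−k₂τ)).
e^(−k₁τ) = e^(−1.28×3.17) = e^(−4.058) = 0.01729; e^(−k₂τ) = e^(−0.8305) = 0.4358.
C_B = 1.28×3.39/(0.262−1.28) × (0.01729−0.4358) = (-4.262)×(-0.4185) = 1.784 kmol/m³.

1.78 kmol/m³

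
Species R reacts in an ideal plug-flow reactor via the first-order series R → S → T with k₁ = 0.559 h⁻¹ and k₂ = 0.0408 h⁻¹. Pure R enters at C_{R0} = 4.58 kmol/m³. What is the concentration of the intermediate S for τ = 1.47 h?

For first-order series with pure R initially, C_S(τ) = k₁C_{R0}/(k₂−k₁)·(e^(−k₁τ) − e^(−k₂τ)).
e^(−k₁τ) = e^(−0.559×1.47) = e^(−0.8217) = 0.4397; e^(−k₂τ) = e^(−0.05998) = 0.9418.
C_S = 0.559×4.58/(0.0408−0.559) × (0.4397−0.9418) = (-4.941)×(-0.5021) = 2.481 kmol/m³.

2.48 kmol/m³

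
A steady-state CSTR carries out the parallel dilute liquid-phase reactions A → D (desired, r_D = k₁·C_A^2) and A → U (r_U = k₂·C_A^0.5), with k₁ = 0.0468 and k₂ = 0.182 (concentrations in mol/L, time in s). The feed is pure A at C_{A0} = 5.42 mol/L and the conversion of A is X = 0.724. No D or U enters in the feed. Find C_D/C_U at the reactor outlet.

0.470

Exit C_A = C_{A0}(1−X) = 5.42×0.276 = 1.496 mol/L.
A CSTR operates uniformly at the exit composition, giving r_D = 0.1047 and r_U = 0.2226 (each k·C_A^n at C_A = 1.496).
Overall selectivity = C_D/C_U = r_Dτ/(r_Uτ) = r_D/r_U = 0.470.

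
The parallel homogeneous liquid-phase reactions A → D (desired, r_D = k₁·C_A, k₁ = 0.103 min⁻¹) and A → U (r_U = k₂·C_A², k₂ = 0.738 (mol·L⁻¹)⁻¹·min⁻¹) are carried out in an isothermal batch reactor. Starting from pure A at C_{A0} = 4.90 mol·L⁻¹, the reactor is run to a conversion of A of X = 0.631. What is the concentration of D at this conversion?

0.133 mol·L⁻¹

C_A = C_{A0}(1−X) = 1.808 mol·L⁻¹.
Along a PFR/batch, dC_D/dC_A = −r_D/(r_D+r_U) = −k₁/(k₁+k₂·C_A).
Integrating from C_{A0} to C_A: C_D = (0.103/0.738)·ln[(0.103+0.738·4.90)/(0.103+0.738·1.81)] = 0.1396·ln(3.719/1.437) = 0.1327 mol·L⁻¹.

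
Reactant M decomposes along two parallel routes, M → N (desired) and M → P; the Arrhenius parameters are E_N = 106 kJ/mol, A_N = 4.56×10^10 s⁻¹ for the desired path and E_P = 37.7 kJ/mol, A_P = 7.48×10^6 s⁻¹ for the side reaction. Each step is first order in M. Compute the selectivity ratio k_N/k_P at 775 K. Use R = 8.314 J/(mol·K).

Since both paths have the same order in M, the concentration cancels and S_{N/P} = k_N/k_P = (A_N/A_P)·exp[(E_P−E_N)/(RT)].
(E_P−E_N)/(RT) = (37.7−106)×10³/(8.314×775) = -68300/6443 = -10.60.
k_N/k_P = (4.56×10^10/7.48×10^6)·exp(-10.60) = 6096 × 2.491×10^-5 = 0.152.

0.152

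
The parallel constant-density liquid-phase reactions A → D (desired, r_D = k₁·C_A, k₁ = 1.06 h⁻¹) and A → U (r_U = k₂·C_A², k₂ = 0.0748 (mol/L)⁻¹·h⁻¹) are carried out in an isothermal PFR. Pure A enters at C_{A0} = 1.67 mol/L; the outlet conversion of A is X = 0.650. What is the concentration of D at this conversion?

1.01 mol/L

C_A = C_{A0}(1−X) = 0.5845 mol/L.
Along a PFR/batch, dC_D/dC_A = −r_D/(r_D+r_U) = −k₁/(k₁+k₂·C_A).
Integrating from C_{A0} to C_A: C_D = (1.06/0.0748)·ln[(1.06+0.0748·1.67)/(1.06+0.0748·0.584)] = 14.17·ln(1.185/1.104) = 1.006 mol/L.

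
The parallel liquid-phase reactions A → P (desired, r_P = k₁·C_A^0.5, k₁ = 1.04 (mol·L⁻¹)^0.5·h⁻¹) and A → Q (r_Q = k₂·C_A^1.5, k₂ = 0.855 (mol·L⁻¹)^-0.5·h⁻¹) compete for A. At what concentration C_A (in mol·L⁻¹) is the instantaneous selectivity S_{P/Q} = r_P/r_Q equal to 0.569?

S_{P/Q} = (k₁/k₂)·C_A⁻¹ ⇒ C_A = (S·k₂/k₁)^(-1).
= (0.569×0.855/1.04)^(-1) = (0.4678)^(-1) = 2.14 mol·L⁻¹.

2.14 mol·L⁻¹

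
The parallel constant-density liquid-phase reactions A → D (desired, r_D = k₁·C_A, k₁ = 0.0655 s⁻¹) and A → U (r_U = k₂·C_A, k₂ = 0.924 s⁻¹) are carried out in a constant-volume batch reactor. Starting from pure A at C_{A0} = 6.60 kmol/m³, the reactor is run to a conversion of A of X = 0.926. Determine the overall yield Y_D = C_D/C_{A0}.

C_A = C_{A0}(1−X) = 0.4884 kmol/m³.
Both paths are first order in A, so the instantaneous fraction to D is constant: dC_D/d(−C_A) = k₁/(k₁+k₂) = 0.06620.
C_D = 0.06620·(C_{A0}−C_A) = 0.06620×6.112 = 0.405 kmol/m³.
Y_D = C_D/C_{A0} = 0.4046/6.60 = 0.0613.

0.0613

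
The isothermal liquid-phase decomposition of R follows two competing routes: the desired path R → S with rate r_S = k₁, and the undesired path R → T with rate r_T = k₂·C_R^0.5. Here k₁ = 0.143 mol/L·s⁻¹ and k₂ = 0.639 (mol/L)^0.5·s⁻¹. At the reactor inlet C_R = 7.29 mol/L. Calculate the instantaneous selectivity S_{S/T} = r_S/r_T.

S_{S/T} = r_S/r_T = (k₁)/(k₂·C_R^0.5) = (k₁/k₂)·C_R^-0.5.
= (0.143) / (0.639×7.290^0.5) = 0.1430/1.725 = 0.0829.

0.0829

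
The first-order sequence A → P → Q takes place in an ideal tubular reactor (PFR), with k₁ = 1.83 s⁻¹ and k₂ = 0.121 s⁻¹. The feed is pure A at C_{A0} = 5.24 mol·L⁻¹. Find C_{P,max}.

Evaluating C_P at τ_opt = ln(k₂/k₁)/(k₂−k₁) gives C_{P,max}/C_{A0} = (k₁/k₂)^[k₂/(k₂−k₁)].
= (1.83/0.121)^(0.121/(0.121−1.83)) = (15.12)^(-0.07080) = 0.8250.
C_{P,max} = 0.8250×5.24 = 4.32 mol·L⁻¹.

4.32 mol·L⁻¹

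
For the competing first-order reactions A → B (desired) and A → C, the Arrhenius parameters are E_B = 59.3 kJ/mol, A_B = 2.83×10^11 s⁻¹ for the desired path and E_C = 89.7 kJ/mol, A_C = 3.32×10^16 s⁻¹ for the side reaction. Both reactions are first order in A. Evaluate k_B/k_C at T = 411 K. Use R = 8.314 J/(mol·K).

0.0623

k_B/k_C = (A_B/A_C)·exp[−(E_B−E_C)/(RT)] = (A_B/A_C)·exp[(E_C−E_B)/(RT)].
(E_C−E_B)/(RT) = (89.7−59.3)×10³/(8.314×411) = 30400/3417 = 8.897.
k_B/k_C = (2.83×10^11/3.32×10^16)·exp(8.897) = 8.524×10^-6 × 7307 = 0.0623.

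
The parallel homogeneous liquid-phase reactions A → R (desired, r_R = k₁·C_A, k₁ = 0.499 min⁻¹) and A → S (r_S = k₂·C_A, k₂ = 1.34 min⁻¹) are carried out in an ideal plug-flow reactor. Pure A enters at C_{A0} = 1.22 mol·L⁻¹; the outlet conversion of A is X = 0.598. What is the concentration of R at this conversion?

0.198 mol·L⁻¹

C_A = C_{A0}(1−X) = 0.4904 mol·L⁻¹.
Both paths are first order in A, so the instantaneous fraction to R is constant: dC_R/d(−C_A) = k₁/(k₁+k₂) = 0.2713.
C_R = 0.2713·(C_{A0}−C_A) = 0.2713×0.7296 = 0.198 mol·L⁻¹.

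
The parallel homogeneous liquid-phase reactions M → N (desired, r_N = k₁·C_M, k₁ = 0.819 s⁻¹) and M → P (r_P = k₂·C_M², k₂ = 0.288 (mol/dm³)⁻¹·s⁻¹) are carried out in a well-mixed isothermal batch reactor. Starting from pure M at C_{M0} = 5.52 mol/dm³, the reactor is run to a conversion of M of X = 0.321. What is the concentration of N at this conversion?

0.677 mol/dm³

C_M = C_{M0}(1−X) = 3.748 mol/dm³.
Along a PFR/batch, dC_N/dC_M = −r_N/(r_N+r_P) = −k₁/(k₁+k₂·C_M).
Integrating from C_{M0} to C_M: C_N = (0.819/0.288)·ln[(0.819+0.288·5.52)/(0.819+0.288·3.75)] = 2.844·ln(2.409/1.898) = 0.6770 mol/dm³.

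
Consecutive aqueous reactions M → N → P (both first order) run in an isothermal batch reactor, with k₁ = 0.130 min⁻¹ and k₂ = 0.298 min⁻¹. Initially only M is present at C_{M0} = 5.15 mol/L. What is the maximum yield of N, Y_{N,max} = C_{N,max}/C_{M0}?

0.230

Evaluating C_N at t_opt = ln(k₂/k₁)/(k₂−k₁) gives C_{N,max}/C_{M0} = (k₁/k₂)^[k₂/(k₂−k₁)].
= (0.130/0.298)^(0.298/(0.298−0.130)) = (0.4362)^(1.774) = 0.2296.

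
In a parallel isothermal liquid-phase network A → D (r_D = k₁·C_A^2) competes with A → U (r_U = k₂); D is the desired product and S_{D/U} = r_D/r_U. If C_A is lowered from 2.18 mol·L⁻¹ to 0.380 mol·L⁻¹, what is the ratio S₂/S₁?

S_{D/U} = (k₁/k₂)·C_A^2, so S₂/S₁ = (C_{A,2}/C_{A,1})^2.
= (0.380/2.18)^2 = (0.1743)^2 = 0.0304.

0.0304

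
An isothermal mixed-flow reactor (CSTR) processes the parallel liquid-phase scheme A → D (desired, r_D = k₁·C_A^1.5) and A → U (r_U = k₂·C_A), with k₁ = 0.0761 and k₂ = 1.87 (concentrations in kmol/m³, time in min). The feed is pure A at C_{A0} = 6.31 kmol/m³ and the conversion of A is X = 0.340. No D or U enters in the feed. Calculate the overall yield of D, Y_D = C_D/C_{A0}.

0.0261

Exit C_A = C_{A0}(1−X) = 6.31×0.660 = 4.165 kmol/m³.
A CSTR operates uniformly at the exit composition, giving r_D = 0.6468 and r_U = 7.788 (each k·C_A^n at C_A = 4.165).
Fraction of consumed A going to D: r_D/(r_D+r_U) = 0.07668.
C_D = 0.07668·C_{A0}·X = 0.07668×6.31×0.340 = 0.165 kmol/m³; Y_D = C_D/C_{A0} = 0.0261.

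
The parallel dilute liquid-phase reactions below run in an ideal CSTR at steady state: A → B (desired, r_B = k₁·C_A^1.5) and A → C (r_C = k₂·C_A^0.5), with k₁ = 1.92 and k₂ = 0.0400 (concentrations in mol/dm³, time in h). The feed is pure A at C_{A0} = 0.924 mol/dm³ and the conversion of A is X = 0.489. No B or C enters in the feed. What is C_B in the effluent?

0.433 mol/dm³

Exit C_A = C_{A0}(1−X) = 0.924×0.511 = 0.4722 mol/dm³.
In a CSTR the entire volume is at exit conditions, so r_B = 1.92×0.4722^1.5 = 0.6229 and r_C = 0.0400×0.4722^0.5 = 0.02749.
Fraction of consumed A going to B: r_B/(r_B+r_C) = 0.9577.
C_B = 0.9577·C_{A0}·X = 0.9577×0.924×0.489 = 0.433 mol/dm³.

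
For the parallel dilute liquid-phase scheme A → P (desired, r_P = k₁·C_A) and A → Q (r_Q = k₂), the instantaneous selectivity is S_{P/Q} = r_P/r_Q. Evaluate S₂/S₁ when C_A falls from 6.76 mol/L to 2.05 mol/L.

0.303

S_{P/Q} = (k₁/k₂)·C_A, so S₂/S₁ = (C_{A,2}/C_{A,1}).
= 2.05/6.76 = 0.303.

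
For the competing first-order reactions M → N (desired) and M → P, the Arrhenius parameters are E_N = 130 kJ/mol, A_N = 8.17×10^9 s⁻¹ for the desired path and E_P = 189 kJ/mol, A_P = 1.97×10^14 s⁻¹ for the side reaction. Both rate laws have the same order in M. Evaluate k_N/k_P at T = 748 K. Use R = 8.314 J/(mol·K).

k_N/k_P = (A_N/A_P)·exp[−(E_N−E_P)/(RT)] = (A_N/A_P)·exp[(E_P−E_N)/(RT)].
(E_P−E_N)/(RT) = (189−130)×10³/(8.314×748) = 59000/6219 = 9.487.
k_N/k_P = (8.17×10^9/1.97×10^14)·exp(9.487) = 4.147×10^-5 × 13190 = 0.547.
Since E_N < E_P, lowering the temperature improves selectivity toward N.

0.547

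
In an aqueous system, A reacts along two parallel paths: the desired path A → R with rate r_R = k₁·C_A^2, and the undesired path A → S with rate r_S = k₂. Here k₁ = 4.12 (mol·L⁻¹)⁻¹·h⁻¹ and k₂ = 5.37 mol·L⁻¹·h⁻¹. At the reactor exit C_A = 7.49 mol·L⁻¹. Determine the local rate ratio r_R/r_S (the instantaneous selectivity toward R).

43.0

S_{R/S} = r_R/r_S = (k₁·C_A^2)/(k₂) = (k₁/k₂)·C_A^2.
= (4.12×7.490^2) / (5.37) = 231.1/5.370 = 43.0.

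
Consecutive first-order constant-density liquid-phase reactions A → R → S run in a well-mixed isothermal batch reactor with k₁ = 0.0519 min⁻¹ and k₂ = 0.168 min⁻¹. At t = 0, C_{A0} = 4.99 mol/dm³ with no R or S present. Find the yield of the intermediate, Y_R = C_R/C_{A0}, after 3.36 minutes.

For first-order series with pure A initially, C_R(t) = k₁C_{A0}/(k₂−k₁)·(e^(−k₁t) − e^(−k₂t)).
e^(−k₁t) = e^(−0.0519×3.36) = e^(−0.1744) = 0.8400; e^(−k₂t) = e^(−0.5645) = 0.5687.
C_R = 0.0519×4.99/(0.168−0.0519) × (0.8400−0.5687) = 2.231×0.2713 = 0.6052 mol/dm³.
Y_R = C_R/C_{A0} = 0.6052/4.99 = 0.121.

0.121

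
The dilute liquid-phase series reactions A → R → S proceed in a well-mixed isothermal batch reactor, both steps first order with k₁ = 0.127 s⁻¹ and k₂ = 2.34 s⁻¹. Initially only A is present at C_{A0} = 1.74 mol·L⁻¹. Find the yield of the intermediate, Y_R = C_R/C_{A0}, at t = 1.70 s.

The intermediate concentration in a first-order A→B→C sequence is C_R = k₁C_{A0}(e^(−k₁t) − e^(−k₂t))/(k₂−k₁).
e^(−k₁t) = e^(−0.127×1.70) = e^(−0.2159) = 0.8058; e^(−k₂t) = e^(−3.978) = 0.01872.
C_R = 0.127×1.74/(2.34−0.127) × (0.8058−0.01872) = 0.09986×0.7871 = 0.07860 mol·L⁻¹.
Y_R = C_R/C_{A0} = 0.07860/1.74 = 0.0452.

0.0452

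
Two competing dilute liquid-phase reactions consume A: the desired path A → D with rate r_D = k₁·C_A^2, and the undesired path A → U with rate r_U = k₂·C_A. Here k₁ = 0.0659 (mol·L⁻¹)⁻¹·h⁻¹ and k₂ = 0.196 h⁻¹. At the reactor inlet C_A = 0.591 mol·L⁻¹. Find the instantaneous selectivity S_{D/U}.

0.199

S_{D/U} = r_D/r_U = (k₁·C_A^2)/(k₂·C_A) = (k₁/k₂)·C_A.
= (0.0659×0.5910^2) / (0.196×0.5910) = 0.02302/0.1158 = 0.199.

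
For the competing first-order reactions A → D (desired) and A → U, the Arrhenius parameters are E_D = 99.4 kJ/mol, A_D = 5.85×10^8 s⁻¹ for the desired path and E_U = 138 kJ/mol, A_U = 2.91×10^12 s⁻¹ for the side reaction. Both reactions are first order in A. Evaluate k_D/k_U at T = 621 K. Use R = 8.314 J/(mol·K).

0.355

k_D/k_U = (A_D/A_U)·exp[−(E_D−E_U)/(RT)] = (A_D/A_U)·exp[(E_U−E_D)/(RT)].
(E_U−E_D)/(RT) = (138−99.4)×10³/(8.314×621) = 38600/5163 = 7.476.
k_D/k_U = (5.85×10^8/2.91×10^12)·exp(7.476) = 2.010×10^-4 × 1766 = 0.355.
Since E_D < E_U, lowering the temperature improves selectivity toward D.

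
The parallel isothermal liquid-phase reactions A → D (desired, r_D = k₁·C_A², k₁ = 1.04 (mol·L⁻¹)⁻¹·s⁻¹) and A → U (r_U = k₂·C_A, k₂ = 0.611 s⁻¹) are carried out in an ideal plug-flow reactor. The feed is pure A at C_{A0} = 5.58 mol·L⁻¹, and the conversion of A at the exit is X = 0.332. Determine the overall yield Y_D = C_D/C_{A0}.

0.294

C_A = C_{A0}(1−X) = 3.727 mol·L⁻¹.
Along a PFR/batch, dC_U/dC_A = −r_U/(r_D+r_U) = −k₂/(k₂+k₁·C_A).
Integrating from C_{A0} to C_A: C_U = (0.611/1.04)·ln[(0.611+1.04·5.58)/(0.611+1.04·3.73)] = 0.5875·ln(6.414/4.488) = 0.2099 mol·L⁻¹.
Then C_D = (C_{A0}−C_A) − C_U = 1.853 − 0.2099 = 1.643 mol·L⁻¹.
Y_D = C_D/C_{A0} = 1.643/5.58 = 0.294.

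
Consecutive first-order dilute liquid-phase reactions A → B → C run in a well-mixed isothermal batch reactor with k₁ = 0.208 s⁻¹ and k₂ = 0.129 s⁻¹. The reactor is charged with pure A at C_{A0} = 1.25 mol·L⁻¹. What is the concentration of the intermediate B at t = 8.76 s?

0.531 mol·L⁻¹

The intermediate concentration in a first-order A→B→C sequence is C_B = k₁C_{A0}(e^(−k₁t) − e^(−k₂t))/(k₂−k₁).
e^(−k₁t) = e^(−0.208×8.76) = e^(−1.822) = 0.1617; e^(−k₂t) = e^(−1.130) = 0.3230.
C_B = 0.208×1.25/(0.129−0.208) × (0.1617−0.3230) = (-3.291)×(-0.1613) = 0.5310 mol·L⁻¹.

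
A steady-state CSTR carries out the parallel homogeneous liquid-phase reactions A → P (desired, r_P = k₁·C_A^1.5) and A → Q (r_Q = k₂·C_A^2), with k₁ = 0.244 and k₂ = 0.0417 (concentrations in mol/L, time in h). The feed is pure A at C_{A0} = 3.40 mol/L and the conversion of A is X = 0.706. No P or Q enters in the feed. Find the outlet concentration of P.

2.05 mol/L

Exit C_A = C_{A0}(1−X) = 3.40×0.294 = 0.9996 mol/L.
In a CSTR the entire volume is at exit conditions, so r_P = 0.244×0.9996^1.5 = 0.2439 and r_Q = 0.0417×0.9996^2 = 0.04167.
Fraction of consumed A going to P: r_P/(r_P+r_Q) = 0.8541.
C_P = 0.8541·C_{A0}·X = 0.8541×3.40×0.706 = 2.05 mol/L.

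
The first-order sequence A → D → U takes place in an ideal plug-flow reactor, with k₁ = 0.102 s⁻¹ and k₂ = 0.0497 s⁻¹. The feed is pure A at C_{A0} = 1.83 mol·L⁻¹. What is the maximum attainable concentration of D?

At the optimum, C_{D,max}/C_{A0} = (k₁/k₂)^[k₂/(k₂−k₁)].
= (0.102/0.0497)^(0.0497/(0.0497−0.102)) = (2.052)^(-0.9503) = 0.5050.
C_{D,max} = 0.5050×1.83 = 0.924 mol·L⁻¹.

0.924 mol·L⁻¹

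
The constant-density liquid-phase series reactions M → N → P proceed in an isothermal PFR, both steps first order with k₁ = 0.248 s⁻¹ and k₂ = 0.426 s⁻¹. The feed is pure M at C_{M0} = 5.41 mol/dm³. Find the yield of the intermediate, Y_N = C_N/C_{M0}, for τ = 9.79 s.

The intermediate concentration in a first-order A→B→C sequence is C_N = k₁C_{M0}(e^(−k₁τ) − e^(−k₂τ))/(k₂−k₁).
e^(−k₁τ) = e^(−0.248×9.79) = e^(−2.428) = 0.08822; e^(−k₂τ) = e^(−4.171) = 0.01544.
C_N = 0.248×5.41/(0.426−0.248) × (0.08822−0.01544) = 7.538×0.07278 = 0.5486 mol/dm³.
Y_N = C_N/C_{M0} = 0.5486/5.41 = 0.101.

0.101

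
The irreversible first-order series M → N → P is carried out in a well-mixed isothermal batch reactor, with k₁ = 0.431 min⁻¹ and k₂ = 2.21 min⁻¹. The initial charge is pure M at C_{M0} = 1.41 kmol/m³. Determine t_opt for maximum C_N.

The intermediate peaks when r₁ = r₂, i.e. k₁e^(−k₁t) = k₂e^(−k₂t), giving t_opt = ln(k₂/k₁)/(k₂−k₁).
= ln(2.21/0.431)/(2.21−0.431) = ln(5.128)/1.779 = 1.635/1.779 = 0.919 min.

0.919 min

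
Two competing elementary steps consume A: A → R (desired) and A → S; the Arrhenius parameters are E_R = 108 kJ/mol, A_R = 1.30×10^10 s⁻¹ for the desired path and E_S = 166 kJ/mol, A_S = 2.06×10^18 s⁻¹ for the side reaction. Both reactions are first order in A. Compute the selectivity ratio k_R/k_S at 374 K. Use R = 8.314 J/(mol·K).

0.796

k_R/k_S = (A_R/A_S)·exp[−(E_R−E_S)/(RT)] = (A_R/A_S)·exp[(E_S−E_R)/(RT)].
(E_S−E_R)/(RT) = (166−108)×10³/(8.314×374) = 58000/3109 = 18.65.
k_R/k_S = (1.30×10^10/2.06×10^18)·exp(18.65) = 6.311×10^-9 × 1.261×10^8 = 0.796.
Since E_R < E_S, lowering the temperature improves selectivity toward R.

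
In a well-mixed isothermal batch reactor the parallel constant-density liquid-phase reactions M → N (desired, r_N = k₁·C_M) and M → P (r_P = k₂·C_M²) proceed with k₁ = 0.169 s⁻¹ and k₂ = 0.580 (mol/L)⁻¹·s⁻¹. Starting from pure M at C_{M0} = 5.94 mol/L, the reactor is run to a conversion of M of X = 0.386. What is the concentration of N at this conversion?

C_M = C_{M0}(1−X) = 3.647 mol/L.
Along a PFR/batch, dC_N/dC_M = −r_N/(r_N+r_P) = −k₁/(k₁+k₂·C_M).
Integrating from C_{M0} to C_M: C_N = (0.169/0.580)·ln[(0.169+0.580·5.94)/(0.169+0.580·3.65)] = 0.2914·ln(3.614/2.284) = 0.1337 mol/L.

0.134 mol/L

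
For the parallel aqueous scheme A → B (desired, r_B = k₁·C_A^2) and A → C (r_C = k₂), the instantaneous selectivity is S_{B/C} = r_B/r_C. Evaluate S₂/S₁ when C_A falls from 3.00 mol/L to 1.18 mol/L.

S_{B/C} = (k₁/k₂)·C_A^2, so S₂/S₁ = (C_{A,2}/C_{A,1})^2.
= (1.18/3.00)^2 = (0.3933)^2 = 0.155.

0.155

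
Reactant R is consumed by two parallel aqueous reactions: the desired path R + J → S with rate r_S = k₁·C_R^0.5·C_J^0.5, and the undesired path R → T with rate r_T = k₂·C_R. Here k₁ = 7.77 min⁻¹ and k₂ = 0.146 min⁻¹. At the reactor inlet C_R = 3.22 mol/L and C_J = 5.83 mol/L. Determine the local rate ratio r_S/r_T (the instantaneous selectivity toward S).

71.6

S_{S/T} = r_S/r_T = (k₁·C_R^0.5·C_J^0.5)/(k₂·C_R) = (k₁/k₂)·C_R^-0.5·C_J^0.5.
= (7.77×3.220^0.5×5.830^0.5) / (0.146×3.220) = 33.67/0.4701 = 71.6.
The undesired path is higher order in R, so low C_R (CSTR or dilute feed) favours S.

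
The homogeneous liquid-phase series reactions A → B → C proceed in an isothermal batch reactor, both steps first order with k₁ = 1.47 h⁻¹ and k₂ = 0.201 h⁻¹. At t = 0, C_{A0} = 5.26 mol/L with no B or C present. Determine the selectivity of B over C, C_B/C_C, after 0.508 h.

Solving the coupled first-order balances gives C_B(t) = [k₁/(k₂−k₁)]·C_{A0}·(e^(−k₁t) − e^(−k₂t)).
e^(−k₁t) = e^(−1.47×0.508) = e^(−0.7468) = 0.4739; e^(−k₂t) = e^(−0.1021) = 0.9029.
C_B = 1.47×5.26/(0.201−1.47) × (0.4739−0.9029) = (-6.093)×(-0.4290) = 2.614 mol/L.
C_A = C_{A0}e^(−k₁t) = 2.493 mol/L, so C_C = C_{A0}−C_A−C_B = 0.1531 mol/L; C_B/C_C = 17.1.

17.1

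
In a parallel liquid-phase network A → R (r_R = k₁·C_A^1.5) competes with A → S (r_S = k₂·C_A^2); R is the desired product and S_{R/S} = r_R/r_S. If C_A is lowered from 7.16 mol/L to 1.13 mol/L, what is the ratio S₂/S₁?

2.52

S_{R/S} = (k₁/k₂)·C_A^-0.5, so S₂/S₁ = (C_{A,2}/C_{A,1})^-0.5.
= (1.13/7.16)^(-0.5) = (0.1578)^(-0.5) = 2.52.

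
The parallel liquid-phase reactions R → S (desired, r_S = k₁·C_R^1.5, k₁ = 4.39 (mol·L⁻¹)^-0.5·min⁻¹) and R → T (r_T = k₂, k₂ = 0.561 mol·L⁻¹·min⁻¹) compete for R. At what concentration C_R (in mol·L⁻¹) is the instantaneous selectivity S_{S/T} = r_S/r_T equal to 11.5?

1.29 mol·L⁻¹

S_{S/T} = (k₁/k₂)·C_R^1.5 ⇒ C_R = (S·k₂/k₁)^(1/1.5).
= (11.5×0.561/4.39)^(0.6667) = (1.470)^(0.6667) = 1.29 mol·L⁻¹.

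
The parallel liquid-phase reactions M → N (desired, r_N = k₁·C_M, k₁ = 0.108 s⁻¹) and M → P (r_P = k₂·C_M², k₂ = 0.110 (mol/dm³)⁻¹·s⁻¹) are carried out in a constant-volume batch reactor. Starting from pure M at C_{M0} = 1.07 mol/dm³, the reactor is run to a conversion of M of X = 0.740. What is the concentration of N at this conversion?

0.479 mol/dm³

C_M = C_{M0}(1−X) = 0.2782 mol/dm³.
Along a PFR/batch, dC_N/dC_M = −r_N/(r_N+r_P) = −k₁/(k₁+k₂·C_M).
Integrating from C_{M0} to C_M: C_N = (0.108/0.110)·ln[(0.108+0.110·1.07)/(0.108+0.110·0.278)] = 0.9818·ln(0.2257/0.1386) = 0.4787 mol/dm³.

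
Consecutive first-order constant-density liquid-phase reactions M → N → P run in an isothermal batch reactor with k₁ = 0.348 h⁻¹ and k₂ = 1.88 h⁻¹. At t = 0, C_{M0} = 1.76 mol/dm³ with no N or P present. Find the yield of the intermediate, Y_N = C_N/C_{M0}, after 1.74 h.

0.115

Solving the coupled first-order balances gives C_N(t) = [k₁/(k₂−k₁)]·C_{M0}·(e^(−k₁t) − e^(−k₂t)).
e^(−k₁t) = e^(−0.348×1.74) = e^(−0.6055) = 0.5458; e^(−k₂t) = e^(−3.271) = 0.03796.
C_N = 0.348×1.76/(1.88−0.348) × (0.5458−0.03796) = 0.3998×0.5078 = 0.2030 mol/dm³.
Y_N = C_N/C_{M0} = 0.2030/1.76 = 0.115.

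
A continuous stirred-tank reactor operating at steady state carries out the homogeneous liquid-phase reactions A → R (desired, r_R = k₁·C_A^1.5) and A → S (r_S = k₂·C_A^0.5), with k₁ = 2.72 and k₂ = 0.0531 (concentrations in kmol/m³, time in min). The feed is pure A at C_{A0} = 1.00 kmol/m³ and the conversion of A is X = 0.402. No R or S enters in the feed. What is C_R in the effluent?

0.389 kmol/m³

Exit C_A = C_{A0}(1−X) = 1.00×0.598 = 0.5980 kmol/m³.
Rates in a CSTR are evaluated at the outlet concentration: r_R = 2.72×0.5980^1.5 = 1.258, r_S = 0.0531×0.5980^0.5 = 0.04106.
Fraction of consumed A going to R: r_R/(r_R+r_S) = 0.9684.
C_R = 0.9684·C_{A0}·X = 0.9684×1.00×0.402 = 0.389 kmol/m³.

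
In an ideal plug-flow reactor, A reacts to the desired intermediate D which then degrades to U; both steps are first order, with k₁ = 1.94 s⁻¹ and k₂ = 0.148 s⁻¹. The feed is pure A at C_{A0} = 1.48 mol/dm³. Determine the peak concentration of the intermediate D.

1.20 mol/dm³

For a first-order series the maximum intermediate yield is C_{D,max}/C_{A0} = (k₁/k₂)^[k₂/(k₂−k₁)].
= (1.94/0.148)^(0.148/(0.148−1.94)) = (13.11)^(-0.08259) = 0.8085.
C_{D,max} = 0.8085×1.48 = 1.20 mol/dm³.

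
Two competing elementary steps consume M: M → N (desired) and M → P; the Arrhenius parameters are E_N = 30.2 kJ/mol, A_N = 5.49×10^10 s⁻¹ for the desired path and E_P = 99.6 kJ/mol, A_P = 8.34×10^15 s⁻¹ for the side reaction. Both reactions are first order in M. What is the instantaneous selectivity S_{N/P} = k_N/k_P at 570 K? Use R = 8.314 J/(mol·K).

Since both paths have the same order in M, the concentration cancels and S_{N/P} = k_N/k_P = (A_N/A_P)·exp[(E_P−E_N)/(RT)].
(E_P−E_N)/(RT) = (99.6−30.2)×10³/(8.314×570) = 69400/4739 = 14.64.
k_N/k_P = (5.49×10^10/8.34×10^15)·exp(14.64) = 6.583×10^-6 × 2.291×10^6 = 15.1.

15.1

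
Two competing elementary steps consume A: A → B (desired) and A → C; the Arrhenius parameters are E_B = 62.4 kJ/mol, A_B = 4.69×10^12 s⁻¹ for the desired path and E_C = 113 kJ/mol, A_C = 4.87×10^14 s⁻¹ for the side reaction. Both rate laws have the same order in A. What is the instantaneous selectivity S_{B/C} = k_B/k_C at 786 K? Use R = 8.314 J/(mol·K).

With equal orders, S_{B/C} = k_B/k_C = (A_B/A_C)·exp[(E_C−E_B)/(RT)].
(E_C−E_B)/(RT) = (113−62.4)×10³/(8.314×786) = 50600/6535 = 7.743.
k_B/k_C = (4.69×10^12/4.87×10^14)·exp(7.743) = 0.009630 × 2306 = 22.2.
Since E_B < E_C, lowering the temperature improves selectivity toward B.

22.2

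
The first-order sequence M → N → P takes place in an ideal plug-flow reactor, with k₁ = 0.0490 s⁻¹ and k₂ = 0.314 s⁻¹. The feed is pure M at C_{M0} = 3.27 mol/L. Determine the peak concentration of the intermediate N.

0.362 mol/L

For a first-order series the maximum intermediate yield is C_{N,max}/C_{M0} = (k₁/k₂)^[k₂/(k₂−k₁)].
= (0.0490/0.314)^(0.314/(0.314−0.0490)) = (0.1561)^(1.185) = 0.1107.
C_{N,max} = 0.1107×3.27 = 0.362 mol/L.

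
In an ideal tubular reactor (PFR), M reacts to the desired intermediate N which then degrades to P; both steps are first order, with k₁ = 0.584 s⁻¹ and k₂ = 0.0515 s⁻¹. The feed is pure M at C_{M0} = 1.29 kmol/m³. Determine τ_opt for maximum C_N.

4.56 s

For first-order series the maximum of C_N occurs at τ_opt = ln(k₂/k₁)/(k₂−k₁).
= ln(0.0515/0.584)/(0.0515−0.584) = ln(0.08818)/-0.5325 = -2.428/-0.5325 = 4.56 s.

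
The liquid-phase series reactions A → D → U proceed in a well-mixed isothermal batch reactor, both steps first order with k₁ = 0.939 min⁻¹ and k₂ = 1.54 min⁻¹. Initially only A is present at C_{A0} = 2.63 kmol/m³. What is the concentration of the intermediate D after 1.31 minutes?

For first-order series with pure A initially, C_D(t) = k₁C_{A0}/(k₂−k₁)·(e^(−k₁t) − e^(−k₂t)).
e^(−k₁t) = e^(−0.939×1.31) = e^(−1.230) = 0.2923; e^(−k₂t) = e^(−2.017) = 0.1330.
C_D = 0.939×2.63/(1.54−0.939) × (0.2923−0.1330) = 4.109×0.1593 = 0.6544 kmol/m³.

0.654 kmol/m³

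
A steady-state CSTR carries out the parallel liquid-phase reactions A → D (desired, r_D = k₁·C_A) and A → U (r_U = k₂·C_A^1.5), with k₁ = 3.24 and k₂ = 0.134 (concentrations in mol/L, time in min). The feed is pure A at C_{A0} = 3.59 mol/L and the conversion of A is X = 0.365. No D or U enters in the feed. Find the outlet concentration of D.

1.23 mol/L

Exit C_A = C_{A0}(1−X) = 3.59×0.635 = 2.280 mol/L.
A CSTR operates uniformly at the exit composition, giving r_D = 7.386 and r_U = 0.4612 (each k·C_A^n at C_A = 2.280).
Fraction of consumed A going to D: r_D/(r_D+r_U) = 0.9412.
C_D = 0.9412·C_{A0}·X = 0.9412×3.59×0.365 = 1.23 mol/L.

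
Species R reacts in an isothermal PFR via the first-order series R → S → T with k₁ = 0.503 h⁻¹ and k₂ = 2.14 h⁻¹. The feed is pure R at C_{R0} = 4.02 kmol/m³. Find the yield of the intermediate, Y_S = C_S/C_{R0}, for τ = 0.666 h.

Solving the coupled first-order balances gives C_S(τ) = [k₁/(k₂−k₁)]·C_{R0}·(e^(−k₁τ) − e^(−k₂τ)).
e^(−k₁τ) = e^(−0.503×0.666) = e^(−0.3350) = 0.7153; e^(−k₂τ) = e^(−1.425) = 0.2405.
C_S = 0.503×4.02/(2.14−0.503) × (0.7153−0.2405) = 1.235×0.4749 = 0.5866 kmol/m³.
Y_S = C_S/C_{R0} = 0.5866/4.02 = 0.146.

0.146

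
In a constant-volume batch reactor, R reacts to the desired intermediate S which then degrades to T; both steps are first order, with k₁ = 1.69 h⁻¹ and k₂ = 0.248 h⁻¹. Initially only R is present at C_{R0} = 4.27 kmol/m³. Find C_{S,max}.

Evaluating C_S at t_opt = ln(k₂/k₁)/(k₂−k₁) gives C_{S,max}/C_{R0} = (k₁/k₂)^[k₂/(k₂−k₁)].
= (1.69/0.248)^(0.248/(0.248−1.69)) = (6.815)^(-0.1720) = 0.7189.
C_{S,max} = 0.7189×4.27 = 3.07 kmol/m³.

3.07 kmol/m³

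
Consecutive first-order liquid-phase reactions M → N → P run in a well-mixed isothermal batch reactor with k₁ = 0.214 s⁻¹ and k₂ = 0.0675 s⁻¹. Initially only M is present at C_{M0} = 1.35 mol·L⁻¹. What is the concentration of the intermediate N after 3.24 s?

Solving the coupled first-order balances gives C_N(t) = [k₁/(k₂−k₁)]·C_{M0}·(e^(−k₁t) − e^(−k₂t)).
e^(−k₁t) = e^(−0.214×3.24) = e^(−0.6934) = 0.4999; e^(−k₂t) = e^(−0.2187) = 0.8036.
C_N = 0.214×1.35/(0.0675−0.214) × (0.4999−0.8036) = (-1.972)×(-0.3037) = 0.5988 mol·L⁻¹.

0.599 mol·L⁻¹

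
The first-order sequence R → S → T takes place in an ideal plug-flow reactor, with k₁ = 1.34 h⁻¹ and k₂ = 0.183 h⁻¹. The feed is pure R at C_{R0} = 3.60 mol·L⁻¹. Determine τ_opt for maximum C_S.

1.72 h

For first-order series the maximum of C_S occurs at τ_opt = ln(k₂/k₁)/(k₂−k₁).
= ln(0.183/1.34)/(0.183−1.34) = ln(0.1366)/-1.157 = -1.991/-1.157 = 1.72 h.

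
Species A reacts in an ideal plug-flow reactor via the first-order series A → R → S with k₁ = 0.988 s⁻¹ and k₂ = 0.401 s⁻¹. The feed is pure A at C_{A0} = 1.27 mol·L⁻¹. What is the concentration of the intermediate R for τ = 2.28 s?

0.632 mol·L⁻¹

The intermediate concentration in a first-order A→B→C sequence is C_R = k₁C_{A0}(e^(−k₁τ) − e^(−k₂τ))/(k₂−k₁).
e^(−k₁τ) = e^(−0.988×2.28) = e^(−2.253) = 0.1051; e^(−k₂τ) = e^(−0.9143) = 0.4008.
C_R = 0.988×1.27/(0.401−0.988) × (0.1051−0.4008) = (-2.138)×(-0.2957) = 0.6320 mol·L⁻¹.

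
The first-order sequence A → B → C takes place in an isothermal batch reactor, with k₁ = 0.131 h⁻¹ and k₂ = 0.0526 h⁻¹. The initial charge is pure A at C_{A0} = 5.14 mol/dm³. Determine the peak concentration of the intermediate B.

For a first-order series the maximum intermediate yield is C_{B,max}/C_{A0} = (k₁/k₂)^[k₂/(k₂−k₁)].
= (0.131/0.0526)^(0.0526/(0.0526−0.131)) = (2.490)^(-0.6709) = 0.5422.
C_{B,max} = 0.5422×5.14 = 2.79 mol/dm³.

2.79 mol/dm³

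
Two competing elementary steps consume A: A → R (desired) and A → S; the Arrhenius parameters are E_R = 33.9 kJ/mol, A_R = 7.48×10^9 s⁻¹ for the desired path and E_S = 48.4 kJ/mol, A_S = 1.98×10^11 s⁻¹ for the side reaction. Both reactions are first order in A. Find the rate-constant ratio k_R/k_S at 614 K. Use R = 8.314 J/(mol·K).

With equal orders, S_{R/S} = k_R/k_S = (A_R/A_S)·exp[(E_S−E_R)/(RT)].
(E_S−E_R)/(RT) = (48.4−33.9)×10³/(8.314×614) = 14500/5105 = 2.840.
k_R/k_S = (7.48×10^9/1.98×10^11)·exp(2.840) = 0.03778 × 17.12 = 0.647.

0.647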